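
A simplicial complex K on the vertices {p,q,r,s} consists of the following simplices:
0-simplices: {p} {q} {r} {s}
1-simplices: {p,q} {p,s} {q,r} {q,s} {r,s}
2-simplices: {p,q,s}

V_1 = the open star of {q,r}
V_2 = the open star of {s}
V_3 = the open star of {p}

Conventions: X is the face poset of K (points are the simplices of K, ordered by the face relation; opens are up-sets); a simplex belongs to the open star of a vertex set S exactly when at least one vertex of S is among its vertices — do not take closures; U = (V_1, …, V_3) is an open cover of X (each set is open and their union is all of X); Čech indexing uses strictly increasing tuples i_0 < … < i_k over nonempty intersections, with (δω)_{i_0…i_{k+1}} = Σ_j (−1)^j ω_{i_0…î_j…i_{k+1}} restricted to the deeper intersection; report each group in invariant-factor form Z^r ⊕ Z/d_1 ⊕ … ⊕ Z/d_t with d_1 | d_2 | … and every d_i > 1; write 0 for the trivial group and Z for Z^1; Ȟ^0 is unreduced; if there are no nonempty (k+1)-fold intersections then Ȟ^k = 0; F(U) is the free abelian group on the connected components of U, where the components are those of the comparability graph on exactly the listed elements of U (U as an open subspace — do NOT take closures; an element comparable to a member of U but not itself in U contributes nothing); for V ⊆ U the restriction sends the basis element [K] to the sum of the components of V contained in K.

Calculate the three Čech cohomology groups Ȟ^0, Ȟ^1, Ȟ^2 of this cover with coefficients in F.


Ȟ^0(U;F) ≅ Z, Ȟ^1(U;F) ≅ Z and Ȟ^2(U;F) ≅ 0

nerve simplices:
  V1={{q},{r},{p,q},{q,r},{q,s},{r,s},{p,q,s}} V2={{s},{p,s},{q,s},{r,s},{p,q,s}} V3={{p},{p,q},{p,s},{p,q,s}}
  V12={{q,s},{r,s},{p,q,s}} V13={{p,q},{p,q,s}} V23={{p,s},{p,q,s}}
  V123={{p,q,s}}
components per intersection:
  V1: {{q},{r},{p,q},{q,r},{q,s},{r,s},{p,q,s}}
  V2: {{s},{p,s},{q,s},{r,s},{p,q,s}}
  V3: {{p},{p,q},{p,s},{p,q,s}}
  V12: {{q,s},{p,q,s}} {{r,s}}
  V13: {{p,q},{p,q,s}}
  V23: {{p,s},{p,q,s}}
  V123: {{p,q,s}}
C dims 3,4,1; δ0: rk 2, SNF 1^2; δ1: rk 1, SNF 1^1
degree 0: 3−2−0 = 1 → Ȟ^0 ≅ Z
degree 1: 4−1−2 = 1 → Ȟ^1 ≅ Z
degree 2: 1−0−1 = 0 → Ȟ^2 ≅ 0


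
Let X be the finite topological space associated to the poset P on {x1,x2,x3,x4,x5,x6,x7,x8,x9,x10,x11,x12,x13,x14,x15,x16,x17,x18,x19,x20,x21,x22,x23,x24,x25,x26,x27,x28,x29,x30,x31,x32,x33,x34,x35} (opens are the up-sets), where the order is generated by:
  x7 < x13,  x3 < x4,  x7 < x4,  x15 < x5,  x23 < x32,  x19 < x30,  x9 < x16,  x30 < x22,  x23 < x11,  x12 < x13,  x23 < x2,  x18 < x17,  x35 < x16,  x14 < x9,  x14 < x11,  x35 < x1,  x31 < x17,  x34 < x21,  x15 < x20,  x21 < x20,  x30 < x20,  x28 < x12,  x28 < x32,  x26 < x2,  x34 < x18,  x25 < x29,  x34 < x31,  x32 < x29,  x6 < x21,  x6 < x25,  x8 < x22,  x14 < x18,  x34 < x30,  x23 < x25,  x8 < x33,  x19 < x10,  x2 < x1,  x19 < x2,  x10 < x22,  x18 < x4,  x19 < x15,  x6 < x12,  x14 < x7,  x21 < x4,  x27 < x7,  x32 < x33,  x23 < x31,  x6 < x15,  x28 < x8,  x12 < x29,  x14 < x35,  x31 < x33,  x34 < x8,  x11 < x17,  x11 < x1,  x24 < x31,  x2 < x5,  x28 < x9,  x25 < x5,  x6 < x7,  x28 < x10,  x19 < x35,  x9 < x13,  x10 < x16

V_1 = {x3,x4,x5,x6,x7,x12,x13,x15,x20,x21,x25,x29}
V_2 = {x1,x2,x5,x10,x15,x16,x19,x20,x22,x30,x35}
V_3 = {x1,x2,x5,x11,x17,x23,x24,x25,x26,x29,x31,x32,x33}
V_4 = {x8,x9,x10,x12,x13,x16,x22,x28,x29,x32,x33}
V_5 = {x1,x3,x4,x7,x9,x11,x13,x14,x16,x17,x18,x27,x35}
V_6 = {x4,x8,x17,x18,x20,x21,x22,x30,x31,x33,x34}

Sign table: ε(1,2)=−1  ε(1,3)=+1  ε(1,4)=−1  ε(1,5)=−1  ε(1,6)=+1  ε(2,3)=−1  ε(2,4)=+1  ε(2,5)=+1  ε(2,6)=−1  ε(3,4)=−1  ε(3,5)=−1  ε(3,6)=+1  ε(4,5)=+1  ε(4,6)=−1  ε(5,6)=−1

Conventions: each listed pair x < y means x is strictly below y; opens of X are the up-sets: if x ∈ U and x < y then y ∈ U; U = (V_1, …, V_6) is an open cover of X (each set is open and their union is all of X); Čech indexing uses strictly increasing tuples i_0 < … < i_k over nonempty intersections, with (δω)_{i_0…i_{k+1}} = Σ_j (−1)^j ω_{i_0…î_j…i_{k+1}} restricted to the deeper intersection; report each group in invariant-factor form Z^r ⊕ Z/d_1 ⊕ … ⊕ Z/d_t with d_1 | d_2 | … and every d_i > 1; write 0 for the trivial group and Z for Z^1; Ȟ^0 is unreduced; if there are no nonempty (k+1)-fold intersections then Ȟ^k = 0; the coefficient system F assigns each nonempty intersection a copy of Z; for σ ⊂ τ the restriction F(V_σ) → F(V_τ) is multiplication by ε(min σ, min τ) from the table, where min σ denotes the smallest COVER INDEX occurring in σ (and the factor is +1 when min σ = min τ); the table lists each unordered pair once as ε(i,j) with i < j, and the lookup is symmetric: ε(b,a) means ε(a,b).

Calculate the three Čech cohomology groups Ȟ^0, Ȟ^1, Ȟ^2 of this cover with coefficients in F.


cover nerve:
  V12={x5,x15,x20} V13={x5,x25,x29} V14={x12,x13,x29} V15={x3,x4,x7,x13} V16={x4,x20,x21} V23={x1,x2,x5} V24={x10,x16,x22} V25={x1,x16,x35} V26={x20,x22,x30} V34={x29,x32,x33} V35={x1,x11,x17} V36={x17,x31,x33} V45={x9,x13,x16} V46={x8,x22,x33} V56={x4,x17,x18}
  V123={x5} V126={x20} V134={x29} V145={x13} V156={x4} V235={x1} V245={x16} V246={x22} V346={x33} V356={x17}
C dims 6,15,10; δ0: rk 5, SNF 1^5; δ1: rk 10, SNF 1^9·2
Ȟ^0: (6−5)−0=1 ⇒ Z
Ȟ^1: (15−10)−5=0 ⇒ 0
Ȟ^2: (10−0)−10=0 plus torsion [2] ⇒ Z/2

Ȟ^0(U;F) ≅ Z, Ȟ^1(U;F) ≅ 0, Ȟ^2(U;F) ≅ Z/2


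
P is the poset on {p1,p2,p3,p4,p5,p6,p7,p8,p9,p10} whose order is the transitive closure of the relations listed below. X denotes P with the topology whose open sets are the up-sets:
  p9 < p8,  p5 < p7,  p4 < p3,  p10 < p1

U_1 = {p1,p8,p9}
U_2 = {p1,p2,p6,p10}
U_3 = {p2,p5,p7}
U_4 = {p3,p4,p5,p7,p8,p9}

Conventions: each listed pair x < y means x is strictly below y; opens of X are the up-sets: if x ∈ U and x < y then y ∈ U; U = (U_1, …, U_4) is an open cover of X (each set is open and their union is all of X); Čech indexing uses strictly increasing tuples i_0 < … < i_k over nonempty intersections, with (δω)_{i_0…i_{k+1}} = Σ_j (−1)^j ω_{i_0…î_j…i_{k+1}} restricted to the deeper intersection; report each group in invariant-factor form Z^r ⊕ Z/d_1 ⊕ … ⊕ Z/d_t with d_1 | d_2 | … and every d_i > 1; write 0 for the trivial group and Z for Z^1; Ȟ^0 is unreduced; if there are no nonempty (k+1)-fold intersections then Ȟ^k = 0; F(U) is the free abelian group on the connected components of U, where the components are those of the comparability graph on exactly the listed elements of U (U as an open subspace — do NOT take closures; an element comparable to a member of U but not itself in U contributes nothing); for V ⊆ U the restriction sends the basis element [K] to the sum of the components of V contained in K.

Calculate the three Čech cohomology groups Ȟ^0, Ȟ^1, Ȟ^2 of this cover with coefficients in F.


Ȟ^0 = Z^6, Ȟ^1 = 0, Ȟ^2 = 0

nerve of the cover:
  U12={p1} U14={p8,p9} U23={p2} U34={p5,p7}
components per intersection:
  U1: {p1} {p8,p9}
  U2: {p1,p10} {p2} {p6}
  U3: {p2} {p5,p7}
  U4: {p3,p4} {p5,p7} {p8,p9}
  U12: {p1}
  U14: {p8,p9}
  U23: {p2}
  U34: {p5,p7}
C dims 10,4; δ0: rk 4, SNF 1^4
Ȟ^0 = (10 − 4) − 0 = 6, so Ȟ^0 ≅ Z^6
Ȟ^1 = (4 − 0) − 4 = 0, so Ȟ^1 ≅ 0
Ȟ^2 = (0 − 0) − 0 = 0, so Ȟ^2 ≅ 0


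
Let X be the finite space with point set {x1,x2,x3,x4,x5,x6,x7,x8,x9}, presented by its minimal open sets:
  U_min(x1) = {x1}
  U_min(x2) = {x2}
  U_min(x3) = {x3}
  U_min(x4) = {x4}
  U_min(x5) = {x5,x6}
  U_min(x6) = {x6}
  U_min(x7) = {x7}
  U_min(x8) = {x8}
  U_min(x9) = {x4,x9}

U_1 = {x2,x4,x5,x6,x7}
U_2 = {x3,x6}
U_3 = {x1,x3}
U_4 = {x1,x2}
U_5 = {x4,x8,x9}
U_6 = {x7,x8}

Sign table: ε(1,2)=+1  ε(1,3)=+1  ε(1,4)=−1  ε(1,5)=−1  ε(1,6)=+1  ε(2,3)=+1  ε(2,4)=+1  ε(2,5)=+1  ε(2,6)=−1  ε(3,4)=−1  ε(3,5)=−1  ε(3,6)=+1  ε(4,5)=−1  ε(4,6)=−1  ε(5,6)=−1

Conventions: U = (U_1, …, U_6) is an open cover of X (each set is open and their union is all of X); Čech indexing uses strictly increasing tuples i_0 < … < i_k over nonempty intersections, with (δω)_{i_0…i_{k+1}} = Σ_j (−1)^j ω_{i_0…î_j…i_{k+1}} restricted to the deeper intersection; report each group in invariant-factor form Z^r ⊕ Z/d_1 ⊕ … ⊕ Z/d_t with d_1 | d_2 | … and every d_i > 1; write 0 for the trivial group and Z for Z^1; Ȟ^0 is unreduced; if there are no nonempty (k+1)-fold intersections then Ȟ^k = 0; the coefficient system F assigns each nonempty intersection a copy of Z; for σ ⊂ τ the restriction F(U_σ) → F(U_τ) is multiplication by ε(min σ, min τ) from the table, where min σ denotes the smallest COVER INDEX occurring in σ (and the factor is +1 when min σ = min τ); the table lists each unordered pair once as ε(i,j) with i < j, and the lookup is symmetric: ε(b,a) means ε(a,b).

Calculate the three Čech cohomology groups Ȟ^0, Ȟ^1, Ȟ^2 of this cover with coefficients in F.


Ȟ^0 = Z, Ȟ^1 = Z^2 and Ȟ^2 = 0

nonempty overlaps:
  U12={x6} U14={x2} U15={x4} U16={x7} U23={x3} U34={x1} U56={x8}
C dims 6,7; δ0: rk 5, SNF 1^5
degree 0: 6−5−0 = 1 → Ȟ^0 ≅ Z
degree 1: 7−0−5 = 2 → Ȟ^1 ≅ Z^2
degree 2: 0−0−0 = 0 → Ȟ^2 ≅ 0


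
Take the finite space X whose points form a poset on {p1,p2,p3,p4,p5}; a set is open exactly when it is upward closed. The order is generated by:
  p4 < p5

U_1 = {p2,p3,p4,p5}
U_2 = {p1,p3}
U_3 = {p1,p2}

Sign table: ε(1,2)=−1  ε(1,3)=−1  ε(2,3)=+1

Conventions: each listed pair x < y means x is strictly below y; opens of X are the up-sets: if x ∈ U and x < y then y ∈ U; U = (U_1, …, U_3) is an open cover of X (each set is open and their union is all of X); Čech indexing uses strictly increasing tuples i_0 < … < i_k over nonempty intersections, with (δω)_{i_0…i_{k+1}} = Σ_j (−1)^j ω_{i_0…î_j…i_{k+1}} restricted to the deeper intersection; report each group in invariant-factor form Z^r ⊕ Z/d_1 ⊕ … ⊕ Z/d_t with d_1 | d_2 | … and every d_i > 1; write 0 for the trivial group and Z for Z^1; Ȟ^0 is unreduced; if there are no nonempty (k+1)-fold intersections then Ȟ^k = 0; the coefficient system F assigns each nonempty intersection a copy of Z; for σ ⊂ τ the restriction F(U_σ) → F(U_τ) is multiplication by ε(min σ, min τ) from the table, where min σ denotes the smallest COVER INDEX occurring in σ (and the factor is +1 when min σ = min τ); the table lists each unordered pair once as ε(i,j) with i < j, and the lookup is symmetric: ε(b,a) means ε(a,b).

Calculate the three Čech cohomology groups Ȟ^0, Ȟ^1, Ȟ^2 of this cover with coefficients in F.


Ȟ^0 ≅ Z, Ȟ^1 ≅ Z, Ȟ^2 ≅ 0

nonempty intersections:
  U12={p3} U13={p2} U23={p1}
C dims 3,3; δ0: rk 2, SNF 1^2
Ȟ^0: (3−2)−0=1 ⇒ Z
Ȟ^1: (3−0)−2=1 ⇒ Z
Ȟ^2: (0−0)−0=0 ⇒ 0


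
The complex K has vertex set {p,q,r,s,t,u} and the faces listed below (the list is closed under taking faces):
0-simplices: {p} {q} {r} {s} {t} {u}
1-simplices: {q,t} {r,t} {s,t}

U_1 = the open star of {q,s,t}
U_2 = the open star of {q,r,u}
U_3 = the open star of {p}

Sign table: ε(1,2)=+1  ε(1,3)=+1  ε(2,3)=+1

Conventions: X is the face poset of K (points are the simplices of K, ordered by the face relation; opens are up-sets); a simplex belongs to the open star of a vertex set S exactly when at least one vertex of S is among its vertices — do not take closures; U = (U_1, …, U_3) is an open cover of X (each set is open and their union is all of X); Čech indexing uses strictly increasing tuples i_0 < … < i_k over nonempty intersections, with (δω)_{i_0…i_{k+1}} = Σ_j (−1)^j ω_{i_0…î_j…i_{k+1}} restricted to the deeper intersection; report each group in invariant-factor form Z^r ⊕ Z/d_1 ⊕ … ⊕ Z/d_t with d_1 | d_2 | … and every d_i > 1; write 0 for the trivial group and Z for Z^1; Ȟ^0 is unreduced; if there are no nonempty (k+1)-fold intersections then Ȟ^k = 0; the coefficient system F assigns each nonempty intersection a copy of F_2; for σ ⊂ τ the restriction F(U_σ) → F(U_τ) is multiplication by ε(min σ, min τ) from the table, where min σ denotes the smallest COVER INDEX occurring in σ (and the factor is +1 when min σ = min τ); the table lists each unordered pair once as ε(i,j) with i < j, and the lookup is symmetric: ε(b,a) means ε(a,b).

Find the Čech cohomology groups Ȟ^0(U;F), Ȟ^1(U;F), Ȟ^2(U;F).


Ȟ^0 ≅ Z/2 ⊕ Z/2; Ȟ^1 ≅ 0; Ȟ^2 ≅ 0

nonempty intersections:
  U1={{q},{s},{t},{q,t},{r,t},{s,t}} U2={{q},{r},{u},{q,t},{r,t}} U3={{p}}
  U12={{q},{q,t},{r,t}}
C dims 3,1; δ0: rk_F2 1
Ȟ^0: (3−1)−0=2 ⇒ Z/2 ⊕ Z/2
Ȟ^1: (1−0)−1=0 ⇒ 0
Ȟ^2: (0−0)−0=0 ⇒ 0


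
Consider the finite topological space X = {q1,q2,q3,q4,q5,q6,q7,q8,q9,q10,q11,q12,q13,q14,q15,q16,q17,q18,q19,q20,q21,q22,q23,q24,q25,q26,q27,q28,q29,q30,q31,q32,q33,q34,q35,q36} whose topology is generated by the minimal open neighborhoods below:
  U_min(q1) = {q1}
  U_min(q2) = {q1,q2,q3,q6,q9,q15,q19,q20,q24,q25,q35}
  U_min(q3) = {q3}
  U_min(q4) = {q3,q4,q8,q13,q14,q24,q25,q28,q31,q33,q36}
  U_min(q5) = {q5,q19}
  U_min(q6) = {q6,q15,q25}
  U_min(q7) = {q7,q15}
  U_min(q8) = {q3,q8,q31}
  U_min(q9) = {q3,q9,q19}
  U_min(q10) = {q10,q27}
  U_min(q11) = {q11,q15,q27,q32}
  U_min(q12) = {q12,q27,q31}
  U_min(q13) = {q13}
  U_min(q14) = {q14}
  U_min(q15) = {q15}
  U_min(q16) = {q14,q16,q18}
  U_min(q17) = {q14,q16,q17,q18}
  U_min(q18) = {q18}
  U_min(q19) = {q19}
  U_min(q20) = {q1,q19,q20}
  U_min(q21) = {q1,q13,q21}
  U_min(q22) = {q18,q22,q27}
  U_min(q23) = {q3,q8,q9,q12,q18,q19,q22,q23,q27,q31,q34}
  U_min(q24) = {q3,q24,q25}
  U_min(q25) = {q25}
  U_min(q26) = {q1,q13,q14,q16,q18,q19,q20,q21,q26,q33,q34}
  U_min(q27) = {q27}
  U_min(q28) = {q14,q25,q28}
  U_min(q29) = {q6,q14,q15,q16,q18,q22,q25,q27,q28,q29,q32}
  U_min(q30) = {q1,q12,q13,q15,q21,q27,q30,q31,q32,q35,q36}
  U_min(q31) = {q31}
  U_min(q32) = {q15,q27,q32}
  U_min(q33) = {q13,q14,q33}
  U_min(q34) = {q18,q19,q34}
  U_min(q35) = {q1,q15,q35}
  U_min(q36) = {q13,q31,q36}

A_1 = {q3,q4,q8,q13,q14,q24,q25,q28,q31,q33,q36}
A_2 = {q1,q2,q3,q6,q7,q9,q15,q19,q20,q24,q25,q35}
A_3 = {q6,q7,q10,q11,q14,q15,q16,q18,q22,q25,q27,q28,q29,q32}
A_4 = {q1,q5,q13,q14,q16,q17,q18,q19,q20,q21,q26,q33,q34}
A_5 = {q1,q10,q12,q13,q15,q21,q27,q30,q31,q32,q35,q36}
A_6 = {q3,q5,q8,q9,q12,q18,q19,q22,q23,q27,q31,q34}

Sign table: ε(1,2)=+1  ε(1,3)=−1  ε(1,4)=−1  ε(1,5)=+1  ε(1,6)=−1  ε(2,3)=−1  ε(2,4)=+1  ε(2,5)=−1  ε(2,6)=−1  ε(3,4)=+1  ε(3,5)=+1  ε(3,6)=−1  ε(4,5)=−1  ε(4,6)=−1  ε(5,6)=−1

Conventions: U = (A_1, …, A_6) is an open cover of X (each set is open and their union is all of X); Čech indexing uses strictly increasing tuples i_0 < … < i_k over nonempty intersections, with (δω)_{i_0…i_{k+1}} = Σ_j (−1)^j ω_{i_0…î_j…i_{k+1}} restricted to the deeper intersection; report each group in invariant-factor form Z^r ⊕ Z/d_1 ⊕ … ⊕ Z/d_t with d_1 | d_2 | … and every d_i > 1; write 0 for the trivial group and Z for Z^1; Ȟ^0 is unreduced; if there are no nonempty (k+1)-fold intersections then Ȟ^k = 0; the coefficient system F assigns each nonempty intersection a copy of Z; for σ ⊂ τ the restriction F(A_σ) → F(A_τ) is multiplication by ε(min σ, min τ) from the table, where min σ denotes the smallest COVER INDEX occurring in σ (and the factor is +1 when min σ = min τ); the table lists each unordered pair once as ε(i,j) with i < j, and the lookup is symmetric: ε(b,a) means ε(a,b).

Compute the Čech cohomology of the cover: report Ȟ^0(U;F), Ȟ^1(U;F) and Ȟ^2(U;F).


Ȟ^0(U;F) ≅ 0, Ȟ^1(U;F) ≅ Z/2 and Ȟ^2(U;F) ≅ Z

nonempty intersections:
  A12={q3,q24,q25} A13={q14,q25,q28} A14={q13,q14,q33} A15={q13,q31,q36} A16={q3,q8,q31} A23={q6,q7,q15,q25} A24={q1,q19,q20} A25={q1,q15,q35} A26={q3,q9,q19} A34={q14,q16,q18} A35={q10,q15,q27,q32} A36={q18,q22,q27} A45={q1,q13,q21} A46={q5,q18,q19,q34} A56={q12,q27,q31}
  A123={q25} A126={q3} A134={q14} A145={q13} A156={q31} A235={q15} A245={q1} A246={q19} A346={q18} A356={q27}
C dims 6,15,10; δ0: rk 6, SNF 1^5·2; δ1: rk 9, SNF 1^9
Ȟ^0: (6−6)−0=0 ⇒ 0
Ȟ^1: (15−9)−6=0 plus torsion [2] ⇒ Z/2
Ȟ^2: (10−0)−9=1 ⇒ Z


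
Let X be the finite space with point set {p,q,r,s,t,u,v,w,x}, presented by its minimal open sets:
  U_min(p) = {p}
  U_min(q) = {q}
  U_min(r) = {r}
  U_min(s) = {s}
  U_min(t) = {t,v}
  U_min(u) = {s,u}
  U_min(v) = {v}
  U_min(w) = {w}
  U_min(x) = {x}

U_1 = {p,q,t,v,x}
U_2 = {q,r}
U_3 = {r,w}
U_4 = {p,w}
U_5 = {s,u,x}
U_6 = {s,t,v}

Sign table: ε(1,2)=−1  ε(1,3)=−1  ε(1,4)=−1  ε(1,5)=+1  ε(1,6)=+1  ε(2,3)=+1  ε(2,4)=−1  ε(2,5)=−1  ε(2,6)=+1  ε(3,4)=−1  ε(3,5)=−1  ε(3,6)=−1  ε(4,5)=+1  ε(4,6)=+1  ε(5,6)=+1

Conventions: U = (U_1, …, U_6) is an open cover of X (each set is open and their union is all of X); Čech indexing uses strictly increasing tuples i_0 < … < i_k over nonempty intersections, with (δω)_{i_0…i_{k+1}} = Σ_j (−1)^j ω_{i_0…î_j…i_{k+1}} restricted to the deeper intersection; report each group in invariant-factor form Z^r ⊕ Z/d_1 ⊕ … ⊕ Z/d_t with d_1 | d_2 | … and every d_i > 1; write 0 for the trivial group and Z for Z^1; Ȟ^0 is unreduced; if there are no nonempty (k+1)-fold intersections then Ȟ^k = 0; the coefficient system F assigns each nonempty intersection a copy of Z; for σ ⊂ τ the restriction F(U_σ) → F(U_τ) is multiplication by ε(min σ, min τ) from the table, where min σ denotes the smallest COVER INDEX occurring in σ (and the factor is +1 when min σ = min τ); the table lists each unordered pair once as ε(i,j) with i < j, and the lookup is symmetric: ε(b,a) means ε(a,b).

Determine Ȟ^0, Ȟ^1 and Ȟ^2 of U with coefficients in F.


cover nerve:
  U12={q} U14={p} U15={x} U16={t,v} U23={r} U34={w} U56={s}
C dims 6,7; δ0: rk 6, SNF 1^5·2
Ȟ^0: (6−6)−0=0 ⇒ 0
Ȟ^1: (7−0)−6=1 plus torsion [2] ⇒ Z ⊕ Z/2
Ȟ^2: (0−0)−0=0 ⇒ 0

Ȟ^0 = 0, Ȟ^1 = Z ⊕ Z/2, Ȟ^2 = 0


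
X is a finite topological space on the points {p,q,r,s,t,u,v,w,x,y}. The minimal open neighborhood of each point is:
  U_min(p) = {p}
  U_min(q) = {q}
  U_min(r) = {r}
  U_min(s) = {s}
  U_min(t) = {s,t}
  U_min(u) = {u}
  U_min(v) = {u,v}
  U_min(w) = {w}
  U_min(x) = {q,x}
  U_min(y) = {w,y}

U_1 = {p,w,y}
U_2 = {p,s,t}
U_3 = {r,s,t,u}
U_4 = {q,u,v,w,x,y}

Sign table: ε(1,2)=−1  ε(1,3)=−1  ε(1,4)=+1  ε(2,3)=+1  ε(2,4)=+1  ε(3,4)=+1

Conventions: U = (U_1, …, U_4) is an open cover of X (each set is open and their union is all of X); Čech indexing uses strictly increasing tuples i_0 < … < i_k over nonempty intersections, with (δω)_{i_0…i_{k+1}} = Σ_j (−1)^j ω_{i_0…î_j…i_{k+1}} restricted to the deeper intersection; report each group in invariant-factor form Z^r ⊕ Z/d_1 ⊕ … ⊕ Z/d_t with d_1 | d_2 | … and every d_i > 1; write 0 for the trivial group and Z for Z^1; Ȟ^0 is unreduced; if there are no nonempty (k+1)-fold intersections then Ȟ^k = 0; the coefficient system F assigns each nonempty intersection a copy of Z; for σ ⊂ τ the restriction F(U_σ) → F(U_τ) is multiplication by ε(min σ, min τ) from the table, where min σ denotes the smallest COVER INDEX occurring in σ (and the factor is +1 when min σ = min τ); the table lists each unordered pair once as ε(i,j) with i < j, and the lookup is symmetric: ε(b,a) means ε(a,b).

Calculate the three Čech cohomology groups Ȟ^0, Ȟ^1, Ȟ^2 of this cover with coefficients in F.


Ȟ^0(U;F) ≅ 0, Ȟ^1(U;F) ≅ Z/2 and Ȟ^2(U;F) ≅ 0

nerve of the cover:
  U12={p} U14={w,y} U23={s,t} U34={u}
C dims 4,4; δ0: rk 4, SNF 1^3·2
Ȟ^0 = (4 − 4) − 0 = 0, so Ȟ^0 ≅ 0
Ȟ^1 = (4 − 0) − 4 = 0 plus torsion [2], so Ȟ^1 ≅ Z/2
Ȟ^2 = (0 − 0) − 0 = 0, so Ȟ^2 ≅ 0


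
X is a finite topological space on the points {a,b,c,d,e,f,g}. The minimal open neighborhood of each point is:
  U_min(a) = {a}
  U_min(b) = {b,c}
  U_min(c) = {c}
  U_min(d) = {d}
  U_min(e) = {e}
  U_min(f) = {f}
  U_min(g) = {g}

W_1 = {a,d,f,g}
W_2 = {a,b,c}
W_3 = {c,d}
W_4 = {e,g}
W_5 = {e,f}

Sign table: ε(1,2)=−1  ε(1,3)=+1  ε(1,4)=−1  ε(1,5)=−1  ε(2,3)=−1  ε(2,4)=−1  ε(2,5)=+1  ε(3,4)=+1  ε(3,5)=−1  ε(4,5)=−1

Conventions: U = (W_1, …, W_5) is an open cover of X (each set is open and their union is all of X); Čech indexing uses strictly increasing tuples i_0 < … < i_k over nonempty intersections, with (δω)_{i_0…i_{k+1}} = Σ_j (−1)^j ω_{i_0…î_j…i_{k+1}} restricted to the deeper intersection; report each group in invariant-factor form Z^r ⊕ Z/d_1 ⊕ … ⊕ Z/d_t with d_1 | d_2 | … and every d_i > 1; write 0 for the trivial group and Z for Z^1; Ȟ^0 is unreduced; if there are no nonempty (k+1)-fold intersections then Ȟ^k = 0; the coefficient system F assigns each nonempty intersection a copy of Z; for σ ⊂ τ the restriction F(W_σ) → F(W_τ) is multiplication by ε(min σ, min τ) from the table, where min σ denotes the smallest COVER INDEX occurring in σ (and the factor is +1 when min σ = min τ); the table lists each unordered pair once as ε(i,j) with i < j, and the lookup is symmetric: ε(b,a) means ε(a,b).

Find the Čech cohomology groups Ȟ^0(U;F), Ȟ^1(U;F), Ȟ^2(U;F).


Ȟ^0 ≅ 0, Ȟ^1 ≅ Z ⊕ Z/2 and Ȟ^2 ≅ 0

nerve of the cover:
  W12={a} W13={d} W14={g} W15={f} W23={c} W45={e}
C dims 5,6; δ0: rk 5, SNF 1^4·2
Ȟ^0 = (5 − 5) − 0 = 0, so Ȟ^0 ≅ 0
Ȟ^1 = (6 − 0) − 5 = 1 plus torsion [2], so Ȟ^1 ≅ Z ⊕ Z/2
Ȟ^2 = (0 − 0) − 0 = 0, so Ȟ^2 ≅ 0


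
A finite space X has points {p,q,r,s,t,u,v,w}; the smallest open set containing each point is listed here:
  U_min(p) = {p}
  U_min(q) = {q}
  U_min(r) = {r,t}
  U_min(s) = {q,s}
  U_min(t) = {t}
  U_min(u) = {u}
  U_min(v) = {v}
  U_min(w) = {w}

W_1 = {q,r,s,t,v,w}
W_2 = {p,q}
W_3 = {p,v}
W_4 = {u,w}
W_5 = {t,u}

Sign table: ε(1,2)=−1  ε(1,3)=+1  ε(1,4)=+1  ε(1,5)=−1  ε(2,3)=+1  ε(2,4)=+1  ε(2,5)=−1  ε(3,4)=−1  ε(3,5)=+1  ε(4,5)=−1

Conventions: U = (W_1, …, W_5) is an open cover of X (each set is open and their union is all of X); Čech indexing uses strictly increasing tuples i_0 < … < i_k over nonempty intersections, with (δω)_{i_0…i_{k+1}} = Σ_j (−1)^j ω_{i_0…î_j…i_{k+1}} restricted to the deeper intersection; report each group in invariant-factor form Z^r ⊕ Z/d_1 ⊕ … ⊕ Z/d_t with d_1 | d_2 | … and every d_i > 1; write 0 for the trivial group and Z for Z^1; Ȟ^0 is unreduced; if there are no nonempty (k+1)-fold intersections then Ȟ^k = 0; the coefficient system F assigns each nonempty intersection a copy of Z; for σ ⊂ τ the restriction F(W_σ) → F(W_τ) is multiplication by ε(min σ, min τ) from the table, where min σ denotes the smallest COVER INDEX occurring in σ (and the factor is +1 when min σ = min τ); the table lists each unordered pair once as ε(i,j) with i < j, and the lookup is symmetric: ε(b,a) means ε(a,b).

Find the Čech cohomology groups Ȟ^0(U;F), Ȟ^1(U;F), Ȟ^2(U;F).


Ȟ^0(U;F) ≅ 0, Ȟ^1(U;F) ≅ Z ⊕ Z/2, Ȟ^2(U;F) ≅ 0

nerve simplices:
  W12={q} W13={v} W14={w} W15={t} W23={p} W45={u}
C dims 5,6; δ0: rk 5, SNF 1^4·2
degree 0: 5−5−0 = 0 → Ȟ^0 ≅ 0
degree 1: 6−0−5 = 1 plus torsion [2] → Ȟ^1 ≅ Z ⊕ Z/2
degree 2: 0−0−0 = 0 → Ȟ^2 ≅ 0


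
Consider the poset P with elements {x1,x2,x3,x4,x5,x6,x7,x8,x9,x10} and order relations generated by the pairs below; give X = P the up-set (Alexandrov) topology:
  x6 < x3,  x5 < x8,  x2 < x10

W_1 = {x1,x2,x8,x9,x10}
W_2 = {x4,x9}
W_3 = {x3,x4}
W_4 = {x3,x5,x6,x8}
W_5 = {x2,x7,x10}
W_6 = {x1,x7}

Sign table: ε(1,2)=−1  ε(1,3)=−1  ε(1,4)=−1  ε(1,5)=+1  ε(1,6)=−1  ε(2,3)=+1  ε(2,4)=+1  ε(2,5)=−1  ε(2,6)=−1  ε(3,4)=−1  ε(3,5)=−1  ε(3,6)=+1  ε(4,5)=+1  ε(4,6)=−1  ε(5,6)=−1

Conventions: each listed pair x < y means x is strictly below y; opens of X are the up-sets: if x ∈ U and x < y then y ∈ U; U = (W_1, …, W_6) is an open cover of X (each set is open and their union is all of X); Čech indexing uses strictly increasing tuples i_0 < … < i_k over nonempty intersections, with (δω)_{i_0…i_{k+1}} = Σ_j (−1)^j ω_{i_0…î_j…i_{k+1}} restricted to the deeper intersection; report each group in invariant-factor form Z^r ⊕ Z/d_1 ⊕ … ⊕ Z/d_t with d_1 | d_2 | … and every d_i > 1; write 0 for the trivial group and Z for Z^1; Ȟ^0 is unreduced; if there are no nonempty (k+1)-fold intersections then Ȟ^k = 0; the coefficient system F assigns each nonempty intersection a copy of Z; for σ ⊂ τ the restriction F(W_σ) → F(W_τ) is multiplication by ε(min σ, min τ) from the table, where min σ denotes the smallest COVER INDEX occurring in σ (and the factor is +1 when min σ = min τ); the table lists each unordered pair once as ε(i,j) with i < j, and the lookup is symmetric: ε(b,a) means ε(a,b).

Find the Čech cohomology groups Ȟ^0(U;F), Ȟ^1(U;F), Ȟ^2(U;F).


nonempty intersections:
  W12={x9} W14={x8} W15={x2,x10} W16={x1} W23={x4} W34={x3} W56={x7}
C dims 6,7; δ0: rk 6, SNF 1^5·2
Ȟ^0: (6−6)−0=0 ⇒ 0
Ȟ^1: (7−0)−6=1 plus torsion [2] ⇒ Z ⊕ Z/2
Ȟ^2: (0−0)−0=0 ⇒ 0

Ȟ^0 = 0, Ȟ^1 = Z ⊕ Z/2, Ȟ^2 = 0


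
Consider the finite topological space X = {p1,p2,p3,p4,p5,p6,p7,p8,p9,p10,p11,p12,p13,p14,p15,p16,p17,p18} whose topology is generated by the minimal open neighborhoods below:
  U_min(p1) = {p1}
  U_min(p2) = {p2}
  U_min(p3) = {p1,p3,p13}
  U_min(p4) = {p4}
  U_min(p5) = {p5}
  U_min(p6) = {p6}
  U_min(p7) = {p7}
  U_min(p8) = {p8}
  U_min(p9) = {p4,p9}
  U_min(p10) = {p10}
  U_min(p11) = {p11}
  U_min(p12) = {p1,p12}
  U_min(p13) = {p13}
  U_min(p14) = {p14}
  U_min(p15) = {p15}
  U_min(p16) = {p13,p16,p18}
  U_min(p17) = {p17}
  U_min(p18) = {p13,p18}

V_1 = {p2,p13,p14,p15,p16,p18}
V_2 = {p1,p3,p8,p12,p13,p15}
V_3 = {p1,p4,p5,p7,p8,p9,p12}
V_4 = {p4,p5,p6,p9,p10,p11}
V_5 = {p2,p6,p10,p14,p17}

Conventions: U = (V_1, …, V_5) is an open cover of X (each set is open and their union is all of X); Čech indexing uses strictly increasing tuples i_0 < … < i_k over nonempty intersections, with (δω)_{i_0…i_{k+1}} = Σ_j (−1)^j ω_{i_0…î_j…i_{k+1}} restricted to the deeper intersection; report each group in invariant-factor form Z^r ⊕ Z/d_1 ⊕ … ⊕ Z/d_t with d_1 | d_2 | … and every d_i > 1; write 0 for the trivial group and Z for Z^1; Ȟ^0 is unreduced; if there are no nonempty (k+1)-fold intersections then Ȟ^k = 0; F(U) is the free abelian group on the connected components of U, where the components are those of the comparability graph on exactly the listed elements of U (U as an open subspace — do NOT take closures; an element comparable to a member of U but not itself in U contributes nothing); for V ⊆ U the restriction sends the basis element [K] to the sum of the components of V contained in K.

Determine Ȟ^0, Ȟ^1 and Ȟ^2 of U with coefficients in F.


Ȟ^0 = Z^12, Ȟ^1 = 0, Ȟ^2 = 0

nonempty intersections:
  V12={p13,p15} V15={p2,p14} V23={p1,p8,p12} V34={p4,p5,p9} V45={p6,p10}
components per intersection:
  V1: {p2} {p13,p16,p18} {p14} {p15}
  V2: {p1,p3,p12,p13} {p8} {p15}
  V3: {p1,p12} {p4,p9} {p5} {p7} {p8}
  V4: {p4,p9} {p5} {p6} {p10} {p11}
  V5: {p2} {p6} {p10} {p14} {p17}
  V12: {p13} {p15}
  V15: {p2} {p14}
  V23: {p1,p12} {p8}
  V34: {p4,p9} {p5}
  V45: {p6} {p10}
C dims 22,10; δ0: rk 10, SNF 1^10
Ȟ^0: (22−10)−0=12 ⇒ Z^12
Ȟ^1: (10−0)−10=0 ⇒ 0
Ȟ^2: (0−0)−0=0 ⇒ 0


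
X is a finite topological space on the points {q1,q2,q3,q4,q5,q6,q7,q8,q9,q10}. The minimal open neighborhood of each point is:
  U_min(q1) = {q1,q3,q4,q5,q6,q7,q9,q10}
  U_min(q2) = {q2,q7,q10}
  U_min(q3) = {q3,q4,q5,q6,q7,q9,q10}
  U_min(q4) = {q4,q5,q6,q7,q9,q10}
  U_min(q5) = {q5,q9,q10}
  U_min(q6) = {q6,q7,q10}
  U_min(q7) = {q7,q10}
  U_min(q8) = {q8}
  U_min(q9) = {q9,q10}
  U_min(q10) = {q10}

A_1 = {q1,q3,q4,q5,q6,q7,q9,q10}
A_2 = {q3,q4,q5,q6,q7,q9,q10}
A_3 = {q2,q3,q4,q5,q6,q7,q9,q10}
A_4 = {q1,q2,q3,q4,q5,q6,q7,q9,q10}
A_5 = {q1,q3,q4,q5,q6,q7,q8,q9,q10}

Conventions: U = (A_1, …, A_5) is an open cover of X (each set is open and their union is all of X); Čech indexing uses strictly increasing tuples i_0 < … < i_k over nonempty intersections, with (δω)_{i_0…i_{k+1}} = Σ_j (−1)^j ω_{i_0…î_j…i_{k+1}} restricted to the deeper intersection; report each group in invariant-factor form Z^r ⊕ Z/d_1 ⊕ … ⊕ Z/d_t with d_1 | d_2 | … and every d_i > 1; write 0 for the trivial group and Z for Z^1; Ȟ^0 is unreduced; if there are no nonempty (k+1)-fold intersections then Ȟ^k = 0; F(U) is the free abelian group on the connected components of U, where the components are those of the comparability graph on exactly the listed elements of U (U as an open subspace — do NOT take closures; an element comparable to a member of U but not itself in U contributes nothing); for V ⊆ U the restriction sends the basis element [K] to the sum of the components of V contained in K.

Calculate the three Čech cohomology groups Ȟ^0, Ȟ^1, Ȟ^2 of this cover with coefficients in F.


Ȟ^0(U;F) ≅ Z^2, Ȟ^1(U;F) ≅ 0, Ȟ^2(U;F) ≅ 0

nerve simplices:
  A12={q3,q4,q5,q6,q7,q9,q10} A13={q3,q4,q5,q6,q7,q9,q10} A14={q1,q3,q4,q5,q6,q7,q9,q10} A15={q1,q3,q4,q5,q6,q7,q9,q10} A23={q3,q4,q5,q6,q7,q9,q10} A24={q3,q4,q5,q6,q7,q9,q10} A25={q3,q4,q5,q6,q7,q9,q10} A34={q2,q3,q4,q5,q6,q7,q9,q10} A35={q3,q4,q5,q6,q7,q9,q10} A45={q1,q3,q4,q5,q6,q7,q9,q10}
  A123={q3,q4,q5,q6,q7,q9,q10} A124={q3,q4,q5,q6,q7,q9,q10} A125={q3,q4,q5,q6,q7,q9,q10} A134={q3,q4,q5,q6,q7,q9,q10} A135={q3,q4,q5,q6,q7,q9,q10} A145={q1,q3,q4,q5,q6,q7,q9,q10} A234={q3,q4,q5,q6,q7,q9,q10} A235={q3,q4,q5,q6,q7,q9,q10} A245={q3,q4,q5,q6,q7,q9,q10} A345={q3,q4,q5,q6,q7,q9,q10}
  A1234={q3,q4,q5,q6,q7,q9,q10} A1235={q3,q4,q5,q6,q7,q9,q10} A1245={q3,q4,q5,q6,q7,q9,q10} A1345={q3,q4,q5,q6,q7,q9,q10} A2345={q3,q4,q5,q6,q7,q9,q10}
  A12345={q3,q4,q5,q6,q7,q9,q10}
components per intersection:
  A1: {q1,q3,q4,q5,q6,q7,q9,q10}
  A2: {q3,q4,q5,q6,q7,q9,q10}
  A3: {q2,q3,q4,q5,q6,q7,q9,q10}
  A4: {q1,q2,q3,q4,q5,q6,q7,q9,q10}
  A5: {q1,q3,q4,q5,q6,q7,q9,q10} {q8}
  A12: {q3,q4,q5,q6,q7,q9,q10}
  A13: {q3,q4,q5,q6,q7,q9,q10}
  A14: {q1,q3,q4,q5,q6,q7,q9,q10}
  A15: {q1,q3,q4,q5,q6,q7,q9,q10}
  A23: {q3,q4,q5,q6,q7,q9,q10}
  A24: {q3,q4,q5,q6,q7,q9,q10}
  A25: {q3,q4,q5,q6,q7,q9,q10}
  A34: {q2,q3,q4,q5,q6,q7,q9,q10}
  A35: {q3,q4,q5,q6,q7,q9,q10}
  A45: {q1,q3,q4,q5,q6,q7,q9,q10}
  A123: {q3,q4,q5,q6,q7,q9,q10}
  A124: {q3,q4,q5,q6,q7,q9,q10}
  A125: {q3,q4,q5,q6,q7,q9,q10}
  A134: {q3,q4,q5,q6,q7,q9,q10}
  A135: {q3,q4,q5,q6,q7,q9,q10}
  A145: {q1,q3,q4,q5,q6,q7,q9,q10}
  A234: {q3,q4,q5,q6,q7,q9,q10}
  A235: {q3,q4,q5,q6,q7,q9,q10}
  A245: {q3,q4,q5,q6,q7,q9,q10}
  A345: {q3,q4,q5,q6,q7,q9,q10}
  A1234: {q3,q4,q5,q6,q7,q9,q10}
  A1235: {q3,q4,q5,q6,q7,q9,q10}
  A1245: {q3,q4,q5,q6,q7,q9,q10}
  A1345: {q3,q4,q5,q6,q7,q9,q10}
  A2345: {q3,q4,q5,q6,q7,q9,q10}
  A12345: {q3,q4,q5,q6,q7,q9,q10}
C dims 6,10,10,5; δ0: rk 4, SNF 1^4; δ1: rk 6, SNF 1^6; δ2: rk 4, SNF 1^4
degree 0: 6−4−0 = 2 → Ȟ^0 ≅ Z^2
degree 1: 10−6−4 = 0 → Ȟ^1 ≅ 0
degree 2: 10−4−6 = 0 → Ȟ^2 ≅ 0


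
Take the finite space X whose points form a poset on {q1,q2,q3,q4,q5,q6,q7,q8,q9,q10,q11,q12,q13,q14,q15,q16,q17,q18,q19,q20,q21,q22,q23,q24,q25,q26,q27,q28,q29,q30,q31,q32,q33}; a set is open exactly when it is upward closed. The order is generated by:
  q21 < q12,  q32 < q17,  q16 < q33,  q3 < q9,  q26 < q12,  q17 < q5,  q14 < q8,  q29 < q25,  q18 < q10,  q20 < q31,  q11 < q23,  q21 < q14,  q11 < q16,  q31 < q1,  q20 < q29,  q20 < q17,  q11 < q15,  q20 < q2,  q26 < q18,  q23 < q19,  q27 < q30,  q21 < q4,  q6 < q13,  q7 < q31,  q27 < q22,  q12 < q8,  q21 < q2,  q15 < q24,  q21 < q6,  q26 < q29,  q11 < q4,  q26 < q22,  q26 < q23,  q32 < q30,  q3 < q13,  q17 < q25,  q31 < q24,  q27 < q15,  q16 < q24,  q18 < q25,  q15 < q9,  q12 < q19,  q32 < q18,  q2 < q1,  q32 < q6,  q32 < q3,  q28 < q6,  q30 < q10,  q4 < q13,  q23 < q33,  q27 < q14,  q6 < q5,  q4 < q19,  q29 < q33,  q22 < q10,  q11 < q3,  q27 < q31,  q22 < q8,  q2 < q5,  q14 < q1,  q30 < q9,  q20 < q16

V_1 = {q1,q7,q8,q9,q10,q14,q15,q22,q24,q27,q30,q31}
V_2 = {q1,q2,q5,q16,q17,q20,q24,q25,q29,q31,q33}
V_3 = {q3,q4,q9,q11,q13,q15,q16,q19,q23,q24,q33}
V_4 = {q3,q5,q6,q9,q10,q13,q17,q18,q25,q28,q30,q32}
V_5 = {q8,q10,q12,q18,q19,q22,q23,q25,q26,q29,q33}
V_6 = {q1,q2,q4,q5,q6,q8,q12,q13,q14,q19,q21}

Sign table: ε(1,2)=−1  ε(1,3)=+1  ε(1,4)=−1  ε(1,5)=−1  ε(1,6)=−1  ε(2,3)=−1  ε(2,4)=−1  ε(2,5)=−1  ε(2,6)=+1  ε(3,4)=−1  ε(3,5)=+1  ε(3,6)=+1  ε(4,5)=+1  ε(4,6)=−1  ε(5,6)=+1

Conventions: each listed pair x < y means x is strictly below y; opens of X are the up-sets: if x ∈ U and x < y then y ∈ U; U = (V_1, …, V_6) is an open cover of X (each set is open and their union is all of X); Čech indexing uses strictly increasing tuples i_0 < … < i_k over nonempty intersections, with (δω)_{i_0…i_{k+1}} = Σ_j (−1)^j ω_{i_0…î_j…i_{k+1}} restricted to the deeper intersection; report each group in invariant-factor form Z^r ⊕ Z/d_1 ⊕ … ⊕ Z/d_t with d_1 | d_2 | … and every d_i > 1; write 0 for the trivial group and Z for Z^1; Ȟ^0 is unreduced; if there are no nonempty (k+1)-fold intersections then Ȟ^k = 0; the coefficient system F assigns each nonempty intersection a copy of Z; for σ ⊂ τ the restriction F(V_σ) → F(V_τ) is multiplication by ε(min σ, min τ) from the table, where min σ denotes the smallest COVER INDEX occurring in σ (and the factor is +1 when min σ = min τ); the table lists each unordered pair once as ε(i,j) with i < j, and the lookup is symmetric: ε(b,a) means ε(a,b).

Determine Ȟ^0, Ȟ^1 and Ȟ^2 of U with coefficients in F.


Ȟ^0(U;F) ≅ 0, Ȟ^1(U;F) ≅ Z/2, Ȟ^2(U;F) ≅ Z

nerve of the cover:
  V12={q1,q24,q31} V13={q9,q15,q24} V14={q9,q10,q30} V15={q8,q10,q22} V16={q1,q8,q14} V23={q16,q24,q33} V24={q5,q17,q25} V25={q25,q29,q33} V26={q1,q2,q5} V34={q3,q9,q13} V35={q19,q23,q33} V36={q4,q13,q19} V45={q10,q18,q25} V46={q5,q6,q13} V56={q8,q12,q19}
  V123={q24} V126={q1} V134={q9} V145={q10} V156={q8} V235={q33} V245={q25} V246={q5} V346={q13} V356={q19}
C dims 6,15,10; δ0: rk 6, SNF 1^5·2; δ1: rk 9, SNF 1^9
Ȟ^0 = (6 − 6) − 0 = 0, so Ȟ^0 ≅ 0
Ȟ^1 = (15 − 9) − 6 = 0 plus torsion [2], so Ȟ^1 ≅ Z/2
Ȟ^2 = (10 − 0) − 9 = 1, so Ȟ^2 ≅ Z


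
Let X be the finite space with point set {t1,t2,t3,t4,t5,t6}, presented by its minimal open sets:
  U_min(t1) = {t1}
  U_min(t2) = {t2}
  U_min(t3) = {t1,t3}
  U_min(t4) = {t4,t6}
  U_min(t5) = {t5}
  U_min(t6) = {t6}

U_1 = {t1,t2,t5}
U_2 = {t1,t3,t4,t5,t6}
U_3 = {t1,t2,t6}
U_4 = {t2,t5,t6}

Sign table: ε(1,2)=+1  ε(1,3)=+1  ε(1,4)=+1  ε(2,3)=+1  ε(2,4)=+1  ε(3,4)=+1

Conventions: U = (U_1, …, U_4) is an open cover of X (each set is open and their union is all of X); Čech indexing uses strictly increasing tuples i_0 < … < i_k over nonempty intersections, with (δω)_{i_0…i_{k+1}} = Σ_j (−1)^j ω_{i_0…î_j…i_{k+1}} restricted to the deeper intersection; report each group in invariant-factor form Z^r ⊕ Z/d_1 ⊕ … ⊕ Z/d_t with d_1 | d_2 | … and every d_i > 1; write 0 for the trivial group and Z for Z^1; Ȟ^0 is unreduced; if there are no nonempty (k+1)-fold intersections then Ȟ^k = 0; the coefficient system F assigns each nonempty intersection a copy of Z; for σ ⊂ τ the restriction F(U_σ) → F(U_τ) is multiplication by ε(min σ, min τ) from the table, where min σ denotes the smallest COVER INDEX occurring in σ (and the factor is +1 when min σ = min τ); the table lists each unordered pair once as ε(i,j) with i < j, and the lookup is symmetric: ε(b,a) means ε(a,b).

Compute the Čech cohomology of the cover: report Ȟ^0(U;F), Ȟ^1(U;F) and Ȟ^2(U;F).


nonempty intersections:
  U12={t1,t5} U13={t1,t2} U14={t2,t5} U23={t1,t6} U24={t5,t6} U34={t2,t6}
  U123={t1} U124={t5} U134={t2} U234={t6}
C dims 4,6,4; δ0: rk 3, SNF 1^3; δ1: rk 3, SNF 1^3
Ȟ^0: (4−3)−0=1 ⇒ Z
Ȟ^1: (6−3)−3=0 ⇒ 0
Ȟ^2: (4−0)−3=1 ⇒ Z

Ȟ^0 = Z; Ȟ^1 = 0; Ȟ^2 = Z


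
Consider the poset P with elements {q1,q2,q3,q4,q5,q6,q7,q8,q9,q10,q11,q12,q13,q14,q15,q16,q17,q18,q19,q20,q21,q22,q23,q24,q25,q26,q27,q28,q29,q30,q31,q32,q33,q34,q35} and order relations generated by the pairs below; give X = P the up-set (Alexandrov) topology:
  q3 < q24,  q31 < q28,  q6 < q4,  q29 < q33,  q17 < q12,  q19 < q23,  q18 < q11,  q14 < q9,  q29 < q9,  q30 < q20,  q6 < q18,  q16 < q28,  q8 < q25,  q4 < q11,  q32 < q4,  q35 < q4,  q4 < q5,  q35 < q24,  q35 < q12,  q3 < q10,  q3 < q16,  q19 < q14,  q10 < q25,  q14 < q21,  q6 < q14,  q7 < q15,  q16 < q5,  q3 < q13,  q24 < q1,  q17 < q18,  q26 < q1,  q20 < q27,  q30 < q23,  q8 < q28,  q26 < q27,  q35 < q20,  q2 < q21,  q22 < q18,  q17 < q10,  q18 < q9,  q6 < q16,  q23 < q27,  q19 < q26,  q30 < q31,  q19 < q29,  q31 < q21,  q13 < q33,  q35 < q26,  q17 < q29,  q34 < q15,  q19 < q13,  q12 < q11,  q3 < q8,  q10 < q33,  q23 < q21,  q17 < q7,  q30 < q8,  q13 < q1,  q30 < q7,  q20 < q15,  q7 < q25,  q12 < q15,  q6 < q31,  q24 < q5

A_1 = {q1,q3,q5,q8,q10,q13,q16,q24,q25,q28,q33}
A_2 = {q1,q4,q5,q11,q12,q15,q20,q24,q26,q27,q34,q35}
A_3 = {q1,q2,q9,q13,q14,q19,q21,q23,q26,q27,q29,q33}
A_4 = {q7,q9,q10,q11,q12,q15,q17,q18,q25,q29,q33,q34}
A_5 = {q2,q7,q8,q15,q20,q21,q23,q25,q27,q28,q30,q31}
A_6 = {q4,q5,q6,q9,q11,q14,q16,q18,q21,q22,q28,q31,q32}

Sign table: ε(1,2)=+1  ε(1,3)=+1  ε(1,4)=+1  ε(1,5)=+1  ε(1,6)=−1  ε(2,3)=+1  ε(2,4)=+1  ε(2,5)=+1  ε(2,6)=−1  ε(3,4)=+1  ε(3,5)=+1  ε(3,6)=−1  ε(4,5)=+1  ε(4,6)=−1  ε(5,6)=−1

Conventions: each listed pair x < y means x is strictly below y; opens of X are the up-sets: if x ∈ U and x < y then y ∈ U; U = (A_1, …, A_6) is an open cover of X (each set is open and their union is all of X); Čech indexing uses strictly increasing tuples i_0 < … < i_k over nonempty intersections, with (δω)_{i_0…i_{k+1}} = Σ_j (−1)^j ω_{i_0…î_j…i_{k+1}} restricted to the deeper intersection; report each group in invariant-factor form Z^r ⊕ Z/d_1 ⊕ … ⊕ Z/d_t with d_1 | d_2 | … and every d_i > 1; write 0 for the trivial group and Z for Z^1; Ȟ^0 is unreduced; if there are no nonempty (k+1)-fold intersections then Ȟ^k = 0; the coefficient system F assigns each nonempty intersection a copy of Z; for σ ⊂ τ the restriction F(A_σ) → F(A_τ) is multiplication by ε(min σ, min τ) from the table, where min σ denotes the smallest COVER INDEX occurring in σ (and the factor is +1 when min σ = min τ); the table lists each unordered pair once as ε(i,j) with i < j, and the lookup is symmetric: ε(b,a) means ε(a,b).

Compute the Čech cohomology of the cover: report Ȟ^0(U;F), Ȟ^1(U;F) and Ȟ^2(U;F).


cover nerve:
  A12={q1,q5,q24} A13={q1,q13,q33} A14={q10,q25,q33} A15={q8,q25,q28} A16={q5,q16,q28} A23={q1,q26,q27} A24={q11,q12,q15,q34} A25={q15,q20,q27} A26={q4,q5,q11} A34={q9,q29,q33} A35={q2,q21,q23,q27} A36={q9,q14,q21} A45={q7,q15,q25} A46={q9,q11,q18} A56={q21,q28,q31}
  A123={q1} A126={q5} A134={q33} A145={q25} A156={q28} A235={q27} A245={q15} A246={q11} A346={q9} A356={q21}
C dims 6,15,10; δ0: rk 5, SNF 1^5; δ1: rk 10, SNF 1^9·2
Ȟ^0: (6−5)−0=1 ⇒ Z
Ȟ^1: (15−10)−5=0 ⇒ 0
Ȟ^2: (10−0)−10=0 plus torsion [2] ⇒ Z/2

Ȟ^0 = Z; Ȟ^1 = 0; Ȟ^2 = Z/2


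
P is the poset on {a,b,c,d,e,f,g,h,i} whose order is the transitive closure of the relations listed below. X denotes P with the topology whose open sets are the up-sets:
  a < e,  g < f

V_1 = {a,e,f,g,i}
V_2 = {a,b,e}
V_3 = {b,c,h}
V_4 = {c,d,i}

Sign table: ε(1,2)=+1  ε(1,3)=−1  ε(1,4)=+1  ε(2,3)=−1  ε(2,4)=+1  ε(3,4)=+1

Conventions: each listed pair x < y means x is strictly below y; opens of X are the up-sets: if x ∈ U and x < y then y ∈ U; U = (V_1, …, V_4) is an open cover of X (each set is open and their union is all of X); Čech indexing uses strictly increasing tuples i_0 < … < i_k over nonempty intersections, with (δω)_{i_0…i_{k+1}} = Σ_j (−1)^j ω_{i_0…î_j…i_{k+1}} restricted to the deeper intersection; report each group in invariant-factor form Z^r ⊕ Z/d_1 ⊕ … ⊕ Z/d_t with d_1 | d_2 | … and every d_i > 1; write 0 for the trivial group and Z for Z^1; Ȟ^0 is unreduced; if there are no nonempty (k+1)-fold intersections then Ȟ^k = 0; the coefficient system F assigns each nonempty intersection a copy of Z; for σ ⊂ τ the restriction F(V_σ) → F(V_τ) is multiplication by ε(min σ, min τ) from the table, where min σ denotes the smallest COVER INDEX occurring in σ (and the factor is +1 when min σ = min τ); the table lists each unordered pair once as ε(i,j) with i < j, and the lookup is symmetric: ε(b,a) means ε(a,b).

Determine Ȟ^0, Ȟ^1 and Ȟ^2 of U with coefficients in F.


Ȟ^0 = 0, Ȟ^1 = Z/2 and Ȟ^2 = 0

intersection data:
  V12={a,e} V14={i} V23={b} V34={c}
C dims 4,4; δ0: rk 4, SNF 1^3·2
Ȟ^0 = (4 − 4) − 0 = 0, so Ȟ^0 ≅ 0
Ȟ^1 = (4 − 0) − 4 = 0 plus torsion [2], so Ȟ^1 ≅ Z/2
Ȟ^2 = (0 − 0) − 0 = 0, so Ȟ^2 ≅ 0
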